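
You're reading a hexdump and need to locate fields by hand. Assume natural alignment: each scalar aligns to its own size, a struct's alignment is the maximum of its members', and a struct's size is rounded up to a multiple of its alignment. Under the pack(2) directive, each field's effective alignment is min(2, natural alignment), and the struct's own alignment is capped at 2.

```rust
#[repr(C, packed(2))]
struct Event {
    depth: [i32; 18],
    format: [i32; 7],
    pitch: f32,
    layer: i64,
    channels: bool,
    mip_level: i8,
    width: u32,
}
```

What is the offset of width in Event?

@0: depth [72B, align 2] → 72
@72: format [28B, align 2] → 100
@100: pitch [4B, align 2] → 104
@104: layer [8B, align 2] → 112
@112: channels [1B, align 1] → 113
@113: mip_level [1B, align 1] → 114
@114: width [4B, align 2] → 118

114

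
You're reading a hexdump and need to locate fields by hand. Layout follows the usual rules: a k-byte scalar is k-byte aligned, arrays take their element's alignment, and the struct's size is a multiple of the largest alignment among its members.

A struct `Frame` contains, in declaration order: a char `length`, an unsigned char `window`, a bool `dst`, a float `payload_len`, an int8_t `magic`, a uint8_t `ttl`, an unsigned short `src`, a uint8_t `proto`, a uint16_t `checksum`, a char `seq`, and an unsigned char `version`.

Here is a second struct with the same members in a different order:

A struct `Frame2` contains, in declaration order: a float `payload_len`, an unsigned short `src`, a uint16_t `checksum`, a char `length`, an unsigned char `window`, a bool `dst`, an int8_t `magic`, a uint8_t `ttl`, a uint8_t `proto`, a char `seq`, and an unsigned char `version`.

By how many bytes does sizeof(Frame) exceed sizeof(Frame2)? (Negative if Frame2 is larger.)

4

length at 0 (size 1, align 1) → ends 1
window at 1 (size 1, align 1) → ends 2
dst at 2 (size 1, align 1) → ends 3
pad 1 to align 4 for payload_len
payload_len at 4 (size 4, align 4) → ends 8
magic at 8 (size 1, align 1) → ends 9
ttl at 9 (size 1, align 1) → ends 10
src at 10 (size 2, align 2) → ends 12
proto at 12 (size 1, align 1) → ends 13
pad 1 to align 2 for checksum
checksum at 14 (size 2, align 2) → ends 16
seq at 16 (size 1, align 1) → ends 17
version at 17 (size 1, align 1) → ends 18
tail pad 2 to reach multiple of 4
total 20 bytes, alignment 4
— Frame2 —
payload_len at 0 (size 4, align 4) → ends 4
src at 4 (size 2, align 2) → ends 6
checksum at 6 (size 2, align 2) → ends 8
length at 8 (size 1, align 1) → ends 9
window at 9 (size 1, align 1) → ends 10
dst at 10 (size 1, align 1) → ends 11
magic at 11 (size 1, align 1) → ends 12
ttl at 12 (size 1, align 1) → ends 13
proto at 13 (size 1, align 1) → ends 14
seq at 14 (size 1, align 1) → ends 15
version at 15 (size 1, align 1) → ends 16
total 16 bytes, alignment 4
20 − 16 = 4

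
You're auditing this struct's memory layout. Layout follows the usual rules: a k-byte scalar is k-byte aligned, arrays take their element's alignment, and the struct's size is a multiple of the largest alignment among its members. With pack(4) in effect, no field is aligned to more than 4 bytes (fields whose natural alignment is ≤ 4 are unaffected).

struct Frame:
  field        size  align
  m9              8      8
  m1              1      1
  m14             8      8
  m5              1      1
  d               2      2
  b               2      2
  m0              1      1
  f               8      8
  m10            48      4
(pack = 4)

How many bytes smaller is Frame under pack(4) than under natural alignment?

4

natural layout:
  0..8  m9  (8B, 8-aligned)
  8..9  m1  (1B, 1-aligned)
  9..16  -- padding (7B)
  16..24  m14  (8B, 8-aligned)
  24..25  m5  (1B, 1-aligned)
  25..26  -- padding (1B)
  26..28  d  (2B, 2-aligned)
  28..30  b  (2B, 2-aligned)
  30..31  m0  (1B, 1-aligned)
  31..32  -- padding (1B)
  32..40  f  (8B, 8-aligned)
  40..88  m10  (48B, 4-aligned)
  sizeof = 88, alignof = 8
packed(4) layout:
  0..8  m9  (8B, 4-aligned)
  8..9  m1  (1B, 1-aligned)
  9..12  -- padding (3B)
  12..20  m14  (8B, 4-aligned)
  20..21  m5  (1B, 1-aligned)
  21..22  -- padding (1B)
  22..24  d  (2B, 2-aligned)
  24..26  b  (2B, 2-aligned)
  26..27  m0  (1B, 1-aligned)
  27..28  -- padding (1B)
  28..36  f  (8B, 4-aligned)
  36..84  m10  (48B, 4-aligned)
  sizeof = 84, alignof = 4
88 − 84 = 4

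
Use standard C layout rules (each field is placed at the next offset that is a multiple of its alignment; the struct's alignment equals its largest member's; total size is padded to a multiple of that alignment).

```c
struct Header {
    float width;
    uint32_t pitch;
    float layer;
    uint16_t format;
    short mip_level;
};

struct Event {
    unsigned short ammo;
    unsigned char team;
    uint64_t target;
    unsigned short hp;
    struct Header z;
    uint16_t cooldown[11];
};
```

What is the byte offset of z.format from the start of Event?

Header: @0: width [4B, align 4] → 4; @4: pitch [4B, align 4] → 8; @8: layer [4B, align 4] → 12; @12: format [2B, align 2] → 14; @14: mip_level [2B, align 2] → 16; size 16, align 4
@0: ammo [2B, align 2] → 2
@2: team [1B, align 1] → 3
+5 pad (align 8)
@8: target [8B, align 8] → 16
@16: hp [2B, align 2] → 18
+2 pad (align 4)
@20: z [16B, align 4] → 36
within Header: format at 12
20 + 12 = 32

32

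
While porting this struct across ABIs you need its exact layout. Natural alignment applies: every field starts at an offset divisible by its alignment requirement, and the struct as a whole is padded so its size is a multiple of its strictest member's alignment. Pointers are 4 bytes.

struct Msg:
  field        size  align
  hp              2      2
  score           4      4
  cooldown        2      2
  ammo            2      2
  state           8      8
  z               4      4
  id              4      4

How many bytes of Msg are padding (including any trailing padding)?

@0: hp [2B, align 2] → 2
+2 pad (align 4)
@4: score [4B, align 4] → 8
@8: cooldown [2B, align 2] → 10
@10: ammo [2B, align 2] → 12
+4 pad (align 8)
@16: state [8B, align 8] → 24
@24: z [4B, align 4] → 28
@28: id [4B, align 4] → 32
size 32, align 8
data bytes 26, size 32 → padding 6

6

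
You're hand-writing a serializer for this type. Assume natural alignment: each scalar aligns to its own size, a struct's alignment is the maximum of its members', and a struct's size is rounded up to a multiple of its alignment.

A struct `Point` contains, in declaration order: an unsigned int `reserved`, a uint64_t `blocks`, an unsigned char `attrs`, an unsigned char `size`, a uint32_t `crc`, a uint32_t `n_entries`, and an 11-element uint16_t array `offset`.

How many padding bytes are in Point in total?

0..4  reserved  (4B, 4-aligned)
4..8  -- padding (4B)
8..16  blocks  (8B, 8-aligned)
16..17  attrs  (1B, 1-aligned)
17..18  size  (1B, 1-aligned)
18..20  -- padding (2B)
20..24  crc  (4B, 4-aligned)
24..28  n_entries  (4B, 4-aligned)
28..50  offset  (22B, 2-aligned)
50..56  -- tail padding (6B)
sizeof = 56, alignof = 8
data bytes 44, size 56 → padding 12

12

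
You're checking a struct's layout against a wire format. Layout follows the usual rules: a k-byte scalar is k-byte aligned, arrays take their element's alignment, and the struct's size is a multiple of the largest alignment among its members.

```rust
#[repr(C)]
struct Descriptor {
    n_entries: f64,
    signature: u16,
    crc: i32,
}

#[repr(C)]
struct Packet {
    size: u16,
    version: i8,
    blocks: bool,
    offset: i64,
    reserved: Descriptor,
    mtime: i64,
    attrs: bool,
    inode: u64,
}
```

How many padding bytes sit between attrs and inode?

Descriptor: 0..8  n_entries  (8B, 8-aligned); 8..10  signature  (2B, 2-aligned); 10..12  -- padding (2B); 12..16  crc  (4B, 4-aligned); sizeof = 16, alignof = 8
0..2  size  (2B, 2-aligned)
2..3  version  (1B, 1-aligned)
3..4  blocks  (1B, 1-aligned)
4..8  -- padding (4B)
8..16  offset  (8B, 8-aligned)
16..32  reserved  (16B, 8-aligned)
32..40  mtime  (8B, 8-aligned)
40..41  attrs  (1B, 1-aligned)
41..48  -- padding (7B)
48..56  inode  (8B, 8-aligned)

7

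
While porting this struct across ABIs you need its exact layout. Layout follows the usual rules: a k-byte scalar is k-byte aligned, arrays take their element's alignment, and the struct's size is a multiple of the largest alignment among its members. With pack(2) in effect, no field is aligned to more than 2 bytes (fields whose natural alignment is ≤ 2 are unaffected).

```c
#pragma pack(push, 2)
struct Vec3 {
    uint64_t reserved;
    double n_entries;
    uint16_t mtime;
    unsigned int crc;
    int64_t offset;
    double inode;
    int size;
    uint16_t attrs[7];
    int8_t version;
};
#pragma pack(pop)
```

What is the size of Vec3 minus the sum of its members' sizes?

1

0..8  reserved  (8B, 2-aligned)
8..16  n_entries  (8B, 2-aligned)
16..18  mtime  (2B, 2-aligned)
18..22  crc  (4B, 2-aligned)
22..30  offset  (8B, 2-aligned)
30..38  inode  (8B, 2-aligned)
38..42  size  (4B, 2-aligned)
42..56  attrs  (14B, 2-aligned)
56..57  version  (1B, 1-aligned)
57..58  -- tail padding (1B)
sizeof = 58, alignof = 2
data bytes 57, size 58 → padding 1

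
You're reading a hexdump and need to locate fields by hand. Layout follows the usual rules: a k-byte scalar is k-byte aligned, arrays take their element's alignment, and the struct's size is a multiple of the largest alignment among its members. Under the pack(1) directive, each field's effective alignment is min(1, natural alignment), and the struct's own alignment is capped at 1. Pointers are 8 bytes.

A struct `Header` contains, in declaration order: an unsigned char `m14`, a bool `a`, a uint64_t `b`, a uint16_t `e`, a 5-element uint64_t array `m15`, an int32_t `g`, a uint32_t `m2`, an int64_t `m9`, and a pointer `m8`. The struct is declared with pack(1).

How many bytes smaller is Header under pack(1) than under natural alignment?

natural layout:
  0..1  m14  (1B, 1-aligned)
  1..2  a  (1B, 1-aligned)
  2..8  -- padding (6B)
  8..16  b  (8B, 8-aligned)
  16..18  e  (2B, 2-aligned)
  18..24  -- padding (6B)
  24..64  m15  (40B, 8-aligned)
  64..68  g  (4B, 4-aligned)
  68..72  m2  (4B, 4-aligned)
  72..80  m9  (8B, 8-aligned)
  80..88  m8  (8B, 8-aligned)
  sizeof = 88, alignof = 8
packed(1) layout:
  0..1  m14  (1B, 1-aligned)
  1..2  a  (1B, 1-aligned)
  2..10  b  (8B, 1-aligned)
  10..12  e  (2B, 1-aligned)
  12..52  m15  (40B, 1-aligned)
  52..56  g  (4B, 1-aligned)
  56..60  m2  (4B, 1-aligned)
  60..68  m9  (8B, 1-aligned)
  68..76  m8  (8B, 1-aligned)
  sizeof = 76, alignof = 1
88 − 76 = 12

12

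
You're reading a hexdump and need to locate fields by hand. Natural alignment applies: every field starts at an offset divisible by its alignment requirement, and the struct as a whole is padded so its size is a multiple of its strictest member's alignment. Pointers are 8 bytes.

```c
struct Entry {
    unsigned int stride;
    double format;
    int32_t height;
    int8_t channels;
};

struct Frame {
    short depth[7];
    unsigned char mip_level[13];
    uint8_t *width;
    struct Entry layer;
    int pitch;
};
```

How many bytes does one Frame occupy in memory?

Entry: stride at 0 (size 4, align 4) → ends 4; pad 4 to align 8 for format; format at 8 (size 8, align 8) → ends 16; height at 16 (size 4, align 4) → ends 20; channels at 20 (size 1, align 1) → ends 21; tail pad 3 to reach multiple of 8; total 24 bytes, alignment 8
depth at 0 (size 14, align 2) → ends 14
mip_level at 14 (size 13, align 1) → ends 27
pad 5 to align 8 for width
width at 32 (size 8, align 8) → ends 40
layer at 40 (size 24, align 8) → ends 64
pitch at 64 (size 4, align 4) → ends 68
tail pad 4 to reach multiple of 8
total 72 bytes, alignment 8

72 bytes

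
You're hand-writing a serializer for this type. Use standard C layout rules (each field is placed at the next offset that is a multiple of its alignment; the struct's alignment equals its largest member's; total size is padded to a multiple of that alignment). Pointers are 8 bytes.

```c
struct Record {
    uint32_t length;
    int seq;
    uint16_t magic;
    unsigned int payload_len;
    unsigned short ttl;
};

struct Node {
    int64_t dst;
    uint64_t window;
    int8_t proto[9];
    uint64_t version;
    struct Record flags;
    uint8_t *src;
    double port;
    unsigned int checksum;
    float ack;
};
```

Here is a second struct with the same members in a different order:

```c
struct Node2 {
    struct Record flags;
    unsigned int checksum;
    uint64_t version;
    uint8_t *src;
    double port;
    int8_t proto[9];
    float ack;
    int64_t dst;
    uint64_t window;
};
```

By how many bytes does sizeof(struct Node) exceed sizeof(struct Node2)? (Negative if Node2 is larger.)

Record: 0..4  length  (4B, 4-aligned); 4..8  seq  (4B, 4-aligned); 8..10  magic  (2B, 2-aligned); 10..12  -- padding (2B); 12..16  payload_len  (4B, 4-aligned); 16..18  ttl  (2B, 2-aligned); 18..20  -- tail padding (2B); sizeof = 20, alignof = 4
0..8  dst  (8B, 8-aligned)
8..16  window  (8B, 8-aligned)
16..25  proto  (9B, 1-aligned)
25..32  -- padding (7B)
32..40  version  (8B, 8-aligned)
40..60  flags  (20B, 4-aligned)
60..64  -- padding (4B)
64..72  src  (8B, 8-aligned)
72..80  port  (8B, 8-aligned)
80..84  checksum  (4B, 4-aligned)
84..88  ack  (4B, 4-aligned)
sizeof = 88, alignof = 8
— Node2 —
0..20  flags  (20B, 4-aligned)
20..24  checksum  (4B, 4-aligned)
24..32  version  (8B, 8-aligned)
32..40  src  (8B, 8-aligned)
40..48  port  (8B, 8-aligned)
48..57  proto  (9B, 1-aligned)
57..60  -- padding (3B)
60..64  ack  (4B, 4-aligned)
64..72  dst  (8B, 8-aligned)
72..80  window  (8B, 8-aligned)
sizeof = 80, alignof = 8
88 − 80 = 8

8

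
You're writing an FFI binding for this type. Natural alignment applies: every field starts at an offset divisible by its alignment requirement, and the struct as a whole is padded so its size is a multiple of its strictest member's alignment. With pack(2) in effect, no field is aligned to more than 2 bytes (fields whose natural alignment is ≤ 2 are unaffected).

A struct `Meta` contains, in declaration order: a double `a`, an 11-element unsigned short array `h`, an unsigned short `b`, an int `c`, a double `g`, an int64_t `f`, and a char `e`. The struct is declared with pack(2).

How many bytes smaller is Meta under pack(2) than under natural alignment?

10

natural layout:
  0..8  a  (8B, 8-aligned)
  8..30  h  (22B, 2-aligned)
  30..32  b  (2B, 2-aligned)
  32..36  c  (4B, 4-aligned)
  36..40  -- padding (4B)
  40..48  g  (8B, 8-aligned)
  48..56  f  (8B, 8-aligned)
  56..57  e  (1B, 1-aligned)
  57..64  -- tail padding (7B)
  sizeof = 64, alignof = 8
packed(2) layout:
  0..8  a  (8B, 2-aligned)
  8..30  h  (22B, 2-aligned)
  30..32  b  (2B, 2-aligned)
  32..36  c  (4B, 2-aligned)
  36..44  g  (8B, 2-aligned)
  44..52  f  (8B, 2-aligned)
  52..53  e  (1B, 1-aligned)
  53..54  -- tail padding (1B)
  sizeof = 54, alignof = 2
64 − 54 = 10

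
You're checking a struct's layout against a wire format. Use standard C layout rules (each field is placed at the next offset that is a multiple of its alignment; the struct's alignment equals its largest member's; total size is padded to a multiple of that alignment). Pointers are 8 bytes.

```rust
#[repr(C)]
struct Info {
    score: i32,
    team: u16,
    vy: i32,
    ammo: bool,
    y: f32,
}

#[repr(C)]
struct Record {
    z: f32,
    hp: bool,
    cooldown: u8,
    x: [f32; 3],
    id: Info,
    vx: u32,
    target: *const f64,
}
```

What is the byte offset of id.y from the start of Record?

36

Info: 0..4  score  (4B, 4-aligned); 4..6  team  (2B, 2-aligned); 6..8  -- padding (2B); 8..12  vy  (4B, 4-aligned); 12..13  ammo  (1B, 1-aligned); 13..16  -- padding (3B); 16..20  y  (4B, 4-aligned); sizeof = 20, alignof = 4
0..4  z  (4B, 4-aligned)
4..5  hp  (1B, 1-aligned)
5..6  cooldown  (1B, 1-aligned)
6..8  -- padding (2B)
8..20  x  (12B, 4-aligned)
20..40  id  (20B, 4-aligned)
within Info: y at 16
20 + 16 = 36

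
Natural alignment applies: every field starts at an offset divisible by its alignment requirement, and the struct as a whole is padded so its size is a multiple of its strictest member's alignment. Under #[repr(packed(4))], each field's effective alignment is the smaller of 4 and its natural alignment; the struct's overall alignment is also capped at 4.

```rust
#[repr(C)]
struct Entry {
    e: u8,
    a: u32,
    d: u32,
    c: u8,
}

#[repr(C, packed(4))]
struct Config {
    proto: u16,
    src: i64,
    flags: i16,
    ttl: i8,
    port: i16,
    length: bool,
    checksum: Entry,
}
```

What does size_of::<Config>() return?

36

Entry: e at 0 (size 1, align 1) → ends 1; pad 3 to align 4 for a; a at 4 (size 4, align 4) → ends 8; d at 8 (size 4, align 4) → ends 12; c at 12 (size 1, align 1) → ends 13; tail pad 3 to reach multiple of 4; total 16 bytes, alignment 4
proto at 0 (size 2, align 2) → ends 2
pad 2 to align 4 for src
src at 4 (size 8, align 4) → ends 12
flags at 12 (size 2, align 2) → ends 14
ttl at 14 (size 1, align 1) → ends 15
pad 1 to align 2 for port
port at 16 (size 2, align 2) → ends 18
length at 18 (size 1, align 1) → ends 19
pad 1 to align 4 for checksum
checksum at 20 (size 16, align 4) → ends 36
total 36 bytes, alignment 4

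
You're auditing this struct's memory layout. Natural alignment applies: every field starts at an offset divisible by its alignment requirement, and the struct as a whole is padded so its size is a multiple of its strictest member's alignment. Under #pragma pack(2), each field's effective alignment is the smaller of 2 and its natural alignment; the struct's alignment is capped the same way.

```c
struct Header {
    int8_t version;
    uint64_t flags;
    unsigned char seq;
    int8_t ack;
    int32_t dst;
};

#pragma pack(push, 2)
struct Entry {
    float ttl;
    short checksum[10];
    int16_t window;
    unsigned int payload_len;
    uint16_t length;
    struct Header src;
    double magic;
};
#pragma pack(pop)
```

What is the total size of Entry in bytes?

64

Header: 0..1  version  (1B, 1-aligned); 1..8  -- padding (7B); 8..16  flags  (8B, 8-aligned); 16..17  seq  (1B, 1-aligned); 17..18  ack  (1B, 1-aligned); 18..20  -- padding (2B); 20..24  dst  (4B, 4-aligned); sizeof = 24, alignof = 8
0..4  ttl  (4B, 2-aligned)
4..24  checksum  (20B, 2-aligned)
24..26  window  (2B, 2-aligned)
26..30  payload_len  (4B, 2-aligned)
30..32  length  (2B, 2-aligned)
32..56  src  (24B, 2-aligned)
56..64  magic  (8B, 2-aligned)
sizeof = 64, alignof = 2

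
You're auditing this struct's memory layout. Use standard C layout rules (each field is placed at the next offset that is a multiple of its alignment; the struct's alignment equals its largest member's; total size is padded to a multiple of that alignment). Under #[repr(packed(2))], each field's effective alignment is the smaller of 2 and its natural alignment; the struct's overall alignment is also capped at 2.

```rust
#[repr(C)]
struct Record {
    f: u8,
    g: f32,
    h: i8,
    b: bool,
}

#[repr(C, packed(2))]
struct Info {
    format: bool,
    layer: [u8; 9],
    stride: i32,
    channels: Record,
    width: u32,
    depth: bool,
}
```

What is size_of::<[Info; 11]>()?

Record: @0: f [1B, align 1] → 1; +3 pad (align 4); @4: g [4B, align 4] → 8; @8: h [1B, align 1] → 9; @9: b [1B, align 1] → 10; +2 tail pad (align 4); size 12, align 4
@0: format [1B, align 1] → 1
@1: layer [9B, align 1] → 10
@10: stride [4B, align 2] → 14
@14: channels [12B, align 2] → 26
@26: width [4B, align 2] → 30
@30: depth [1B, align 1] → 31
+1 tail pad (align 2)
size 32, align 2
array of 11: 11 × 32 = 352

352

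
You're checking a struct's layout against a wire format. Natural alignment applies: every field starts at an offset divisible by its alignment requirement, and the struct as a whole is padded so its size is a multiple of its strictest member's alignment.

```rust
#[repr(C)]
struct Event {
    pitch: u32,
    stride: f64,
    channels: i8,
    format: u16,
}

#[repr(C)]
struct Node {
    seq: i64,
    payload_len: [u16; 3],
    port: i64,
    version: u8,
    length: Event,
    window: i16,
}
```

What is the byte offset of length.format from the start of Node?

50

Event: @0: pitch [4B, align 4] → 4; +4 pad (align 8); @8: stride [8B, align 8] → 16; @16: channels [1B, align 1] → 17; +1 pad (align 2); @18: format [2B, align 2] → 20; +4 tail pad (align 8); size 24, align 8
@0: seq [8B, align 8] → 8
@8: payload_len [6B, align 2] → 14
+2 pad (align 8)
@16: port [8B, align 8] → 24
@24: version [1B, align 1] → 25
+7 pad (align 8)
@32: length [24B, align 8] → 56
within Event: format at 18
32 + 18 = 50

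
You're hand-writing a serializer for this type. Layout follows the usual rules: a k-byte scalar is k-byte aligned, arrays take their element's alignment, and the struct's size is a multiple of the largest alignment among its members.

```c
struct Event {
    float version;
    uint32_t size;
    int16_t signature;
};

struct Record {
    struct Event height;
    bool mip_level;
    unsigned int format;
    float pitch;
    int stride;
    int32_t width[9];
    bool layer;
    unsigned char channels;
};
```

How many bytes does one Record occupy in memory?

68

Event: 0..4  version  (4B, 4-aligned); 4..8  size  (4B, 4-aligned); 8..10  signature  (2B, 2-aligned); 10..12  -- tail padding (2B); sizeof = 12, alignof = 4
0..12  height  (12B, 4-aligned)
12..13  mip_level  (1B, 1-aligned)
13..16  -- padding (3B)
16..20  format  (4B, 4-aligned)
20..24  pitch  (4B, 4-aligned)
24..28  stride  (4B, 4-aligned)
28..64  width  (36B, 4-aligned)
64..65  layer  (1B, 1-aligned)
65..66  channels  (1B, 1-aligned)
66..68  -- tail padding (2B)
sizeof = 68, alignof = 4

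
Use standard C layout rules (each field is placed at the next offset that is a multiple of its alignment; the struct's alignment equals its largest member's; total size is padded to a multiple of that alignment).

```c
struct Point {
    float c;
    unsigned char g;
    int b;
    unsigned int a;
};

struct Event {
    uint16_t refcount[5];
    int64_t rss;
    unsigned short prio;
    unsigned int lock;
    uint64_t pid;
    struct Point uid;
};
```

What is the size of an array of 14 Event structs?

Point: @0: c [4B, align 4] → 4; @4: g [1B, align 1] → 5; +3 pad (align 4); @8: b [4B, align 4] → 12; @12: a [4B, align 4] → 16; size 16, align 4
@0: refcount [10B, align 2] → 10
+6 pad (align 8)
@16: rss [8B, align 8] → 24
@24: prio [2B, align 2] → 26
+2 pad (align 4)
@28: lock [4B, align 4] → 32
@32: pid [8B, align 8] → 40
@40: uid [16B, align 4] → 56
size 56, align 8
array of 14: 14 × 56 = 784

784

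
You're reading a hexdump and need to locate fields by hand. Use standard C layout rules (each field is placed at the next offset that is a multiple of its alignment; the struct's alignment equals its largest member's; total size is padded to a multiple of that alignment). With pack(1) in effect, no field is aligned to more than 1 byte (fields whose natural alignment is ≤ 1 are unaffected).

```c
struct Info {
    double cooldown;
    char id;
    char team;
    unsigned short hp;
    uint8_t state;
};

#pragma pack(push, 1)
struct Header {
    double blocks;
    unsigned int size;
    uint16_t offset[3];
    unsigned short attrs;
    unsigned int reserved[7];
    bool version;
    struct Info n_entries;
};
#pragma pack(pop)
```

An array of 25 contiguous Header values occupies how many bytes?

1625

Info: cooldown at 0 (size 8, align 8) → ends 8; id at 8 (size 1, align 1) → ends 9; team at 9 (size 1, align 1) → ends 10; hp at 10 (size 2, align 2) → ends 12; state at 12 (size 1, align 1) → ends 13; tail pad 3 to reach multiple of 8; total 16 bytes, alignment 8
blocks at 0 (size 8, align 1) → ends 8
size at 8 (size 4, align 1) → ends 12
offset at 12 (size 6, align 1) → ends 18
attrs at 18 (size 2, align 1) → ends 20
reserved at 20 (size 28, align 1) → ends 48
version at 48 (size 1, align 1) → ends 49
n_entries at 49 (size 16, align 1) → ends 65
total 65 bytes, alignment 1
array of 25: 25 × 65 = 1625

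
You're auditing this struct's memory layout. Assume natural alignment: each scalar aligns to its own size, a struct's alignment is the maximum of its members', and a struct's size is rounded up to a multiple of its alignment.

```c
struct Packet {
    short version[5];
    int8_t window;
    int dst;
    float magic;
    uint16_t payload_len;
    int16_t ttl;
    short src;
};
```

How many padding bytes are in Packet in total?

@0: version [10B, align 2] → 10
@10: window [1B, align 1] → 11
+1 pad (align 4)
@12: dst [4B, align 4] → 16
@16: magic [4B, align 4] → 20
@20: payload_len [2B, align 2] → 22
@22: ttl [2B, align 2] → 24
@24: src [2B, align 2] → 26
+2 tail pad (align 4)
size 28, align 4
data bytes 25, size 28 → padding 3

3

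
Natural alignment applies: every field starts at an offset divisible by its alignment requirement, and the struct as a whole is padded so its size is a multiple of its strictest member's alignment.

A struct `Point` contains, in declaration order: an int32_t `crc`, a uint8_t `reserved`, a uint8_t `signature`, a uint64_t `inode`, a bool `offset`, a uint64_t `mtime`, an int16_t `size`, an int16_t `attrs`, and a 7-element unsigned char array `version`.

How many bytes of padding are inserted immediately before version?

0

@0: crc [4B, align 4] → 4
@4: reserved [1B, align 1] → 5
@5: signature [1B, align 1] → 6
+2 pad (align 8)
@8: inode [8B, align 8] → 16
@16: offset [1B, align 1] → 17
+7 pad (align 8)
@24: mtime [8B, align 8] → 32
@32: size [2B, align 2] → 34
@34: attrs [2B, align 2] → 36
@36: version [7B, align 1] → 43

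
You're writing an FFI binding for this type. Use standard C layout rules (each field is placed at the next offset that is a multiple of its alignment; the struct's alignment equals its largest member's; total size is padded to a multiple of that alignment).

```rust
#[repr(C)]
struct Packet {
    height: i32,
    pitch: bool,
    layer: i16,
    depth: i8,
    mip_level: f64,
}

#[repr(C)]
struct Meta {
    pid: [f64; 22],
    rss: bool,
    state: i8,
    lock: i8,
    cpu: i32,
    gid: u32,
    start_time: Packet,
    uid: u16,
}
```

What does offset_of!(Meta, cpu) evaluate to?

Packet: @0: height [4B, align 4] → 4; @4: pitch [1B, align 1] → 5; +1 pad (align 2); @6: layer [2B, align 2] → 8; @8: depth [1B, align 1] → 9; +7 pad (align 8); @16: mip_level [8B, align 8] → 24; size 24, align 8
@0: pid [176B, align 8] → 176
@176: rss [1B, align 1] → 177
@177: state [1B, align 1] → 178
@178: lock [1B, align 1] → 179
+1 pad (align 4)
@180: cpu [4B, align 4] → 184

180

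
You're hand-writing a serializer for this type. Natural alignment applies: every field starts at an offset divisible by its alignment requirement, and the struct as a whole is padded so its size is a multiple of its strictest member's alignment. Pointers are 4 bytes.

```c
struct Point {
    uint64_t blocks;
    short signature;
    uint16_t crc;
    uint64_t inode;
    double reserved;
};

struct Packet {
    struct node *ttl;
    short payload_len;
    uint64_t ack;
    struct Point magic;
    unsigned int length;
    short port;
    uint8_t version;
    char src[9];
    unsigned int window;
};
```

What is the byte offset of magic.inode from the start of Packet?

Point: blocks at 0 (size 8, align 8) → ends 8; signature at 8 (size 2, align 2) → ends 10; crc at 10 (size 2, align 2) → ends 12; pad 4 to align 8 for inode; inode at 16 (size 8, align 8) → ends 24; reserved at 24 (size 8, align 8) → ends 32; total 32 bytes, alignment 8
ttl at 0 (size 4, align 4) → ends 4
payload_len at 4 (size 2, align 2) → ends 6
pad 2 to align 8 for ack
ack at 8 (size 8, align 8) → ends 16
magic at 16 (size 32, align 8) → ends 48
within Point: inode at 16
16 + 16 = 32

32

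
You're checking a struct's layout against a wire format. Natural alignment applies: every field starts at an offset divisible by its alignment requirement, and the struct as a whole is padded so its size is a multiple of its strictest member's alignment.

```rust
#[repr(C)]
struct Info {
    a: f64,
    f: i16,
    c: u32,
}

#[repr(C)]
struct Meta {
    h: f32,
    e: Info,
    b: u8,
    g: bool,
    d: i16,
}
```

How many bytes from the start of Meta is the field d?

26

Info: a at 0 (size 8, align 8) → ends 8; f at 8 (size 2, align 2) → ends 10; pad 2 to align 4 for c; c at 12 (size 4, align 4) → ends 16; total 16 bytes, alignment 8
h at 0 (size 4, align 4) → ends 4
pad 4 to align 8 for e
e at 8 (size 16, align 8) → ends 24
b at 24 (size 1, align 1) → ends 25
g at 25 (size 1, align 1) → ends 26
d at 26 (size 2, align 2) → ends 28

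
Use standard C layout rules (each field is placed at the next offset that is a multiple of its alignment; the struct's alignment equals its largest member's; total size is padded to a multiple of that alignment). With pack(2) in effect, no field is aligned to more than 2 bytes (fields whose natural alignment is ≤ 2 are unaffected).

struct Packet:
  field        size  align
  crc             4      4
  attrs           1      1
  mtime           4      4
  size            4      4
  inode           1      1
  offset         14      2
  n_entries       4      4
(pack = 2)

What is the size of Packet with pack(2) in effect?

crc at 0 (size 4, align 2) → ends 4
attrs at 4 (size 1, align 1) → ends 5
pad 1 to align 2 for mtime
mtime at 6 (size 4, align 2) → ends 10
size at 10 (size 4, align 2) → ends 14
inode at 14 (size 1, align 1) → ends 15
pad 1 to align 2 for offset
offset at 16 (size 14, align 2) → ends 30
n_entries at 30 (size 4, align 2) → ends 34
total 34 bytes, alignment 2

34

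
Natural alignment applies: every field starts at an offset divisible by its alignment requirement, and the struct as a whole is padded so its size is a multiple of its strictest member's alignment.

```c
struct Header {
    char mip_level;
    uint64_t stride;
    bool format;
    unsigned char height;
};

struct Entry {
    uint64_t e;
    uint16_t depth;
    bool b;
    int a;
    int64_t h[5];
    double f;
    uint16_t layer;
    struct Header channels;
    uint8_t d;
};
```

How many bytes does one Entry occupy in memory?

Header: 0..1  mip_level  (1B, 1-aligned); 1..8  -- padding (7B); 8..16  stride  (8B, 8-aligned); 16..17  format  (1B, 1-aligned); 17..18  height  (1B, 1-aligned); 18..24  -- tail padding (6B); sizeof = 24, alignof = 8
0..8  e  (8B, 8-aligned)
8..10  depth  (2B, 2-aligned)
10..11  b  (1B, 1-aligned)
11..12  -- padding (1B)
12..16  a  (4B, 4-aligned)
16..56  h  (40B, 8-aligned)
56..64  f  (8B, 8-aligned)
64..66  layer  (2B, 2-aligned)
66..72  -- padding (6B)
72..96  channels  (24B, 8-aligned)
96..97  d  (1B, 1-aligned)
97..104  -- tail padding (7B)
sizeof = 104, alignof = 8

104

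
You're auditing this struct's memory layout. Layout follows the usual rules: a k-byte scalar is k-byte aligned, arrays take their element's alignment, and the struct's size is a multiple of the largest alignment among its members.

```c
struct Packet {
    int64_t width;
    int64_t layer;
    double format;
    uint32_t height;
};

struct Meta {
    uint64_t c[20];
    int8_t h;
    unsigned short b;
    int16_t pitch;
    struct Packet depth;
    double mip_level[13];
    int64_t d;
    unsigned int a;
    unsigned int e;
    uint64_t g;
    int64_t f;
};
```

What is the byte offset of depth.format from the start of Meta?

Packet: @0: width [8B, align 8] → 8; @8: layer [8B, align 8] → 16; @16: format [8B, align 8] → 24; @24: height [4B, align 4] → 28; +4 tail pad (align 8); size 32, align 8
@0: c [160B, align 8] → 160
@160: h [1B, align 1] → 161
+1 pad (align 2)
@162: b [2B, align 2] → 164
@164: pitch [2B, align 2] → 166
+2 pad (align 8)
@168: depth [32B, align 8] → 200
within Packet: format at 16
168 + 16 = 184

184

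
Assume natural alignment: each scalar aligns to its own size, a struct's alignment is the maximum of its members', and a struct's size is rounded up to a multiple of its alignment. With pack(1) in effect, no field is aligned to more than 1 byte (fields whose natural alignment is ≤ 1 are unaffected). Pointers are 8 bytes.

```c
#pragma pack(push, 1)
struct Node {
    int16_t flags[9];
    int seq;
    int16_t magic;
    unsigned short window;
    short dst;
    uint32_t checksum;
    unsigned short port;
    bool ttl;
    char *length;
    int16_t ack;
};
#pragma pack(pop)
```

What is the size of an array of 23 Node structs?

@0: flags [18B, align 1] → 18
@18: seq [4B, align 1] → 22
@22: magic [2B, align 1] → 24
@24: window [2B, align 1] → 26
@26: dst [2B, align 1] → 28
@28: checksum [4B, align 1] → 32
@32: port [2B, align 1] → 34
@34: ttl [1B, align 1] → 35
@35: length [8B, align 1] → 43
@43: ack [2B, align 1] → 45
size 45, align 1
array of 23: 23 × 45 = 1035

1035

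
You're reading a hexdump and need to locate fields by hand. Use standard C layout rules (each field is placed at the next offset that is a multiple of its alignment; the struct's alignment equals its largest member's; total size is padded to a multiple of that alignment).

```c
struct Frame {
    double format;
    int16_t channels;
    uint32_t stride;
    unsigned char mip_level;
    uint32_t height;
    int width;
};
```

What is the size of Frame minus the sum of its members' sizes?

9

0..8  format  (8B, 8-aligned)
8..10  channels  (2B, 2-aligned)
10..12  -- padding (2B)
12..16  stride  (4B, 4-aligned)
16..17  mip_level  (1B, 1-aligned)
17..20  -- padding (3B)
20..24  height  (4B, 4-aligned)
24..28  width  (4B, 4-aligned)
28..32  -- tail padding (4B)
sizeof = 32, alignof = 8
data bytes 23, size 32 → padding 9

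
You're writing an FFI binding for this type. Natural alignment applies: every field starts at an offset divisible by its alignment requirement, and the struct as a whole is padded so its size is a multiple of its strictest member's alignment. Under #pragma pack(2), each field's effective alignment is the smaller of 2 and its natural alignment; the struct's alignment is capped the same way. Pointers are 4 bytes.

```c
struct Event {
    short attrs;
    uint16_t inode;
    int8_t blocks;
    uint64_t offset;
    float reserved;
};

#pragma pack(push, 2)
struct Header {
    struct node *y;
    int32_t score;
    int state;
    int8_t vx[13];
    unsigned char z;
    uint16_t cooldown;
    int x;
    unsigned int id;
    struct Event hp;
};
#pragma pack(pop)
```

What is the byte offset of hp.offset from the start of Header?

44

Event: attrs at 0 (size 2, align 2) → ends 2; inode at 2 (size 2, align 2) → ends 4; blocks at 4 (size 1, align 1) → ends 5; pad 3 to align 8 for offset; offset at 8 (size 8, align 8) → ends 16; reserved at 16 (size 4, align 4) → ends 20; tail pad 4 to reach multiple of 8; total 24 bytes, alignment 8
y at 0 (size 4, align 2) → ends 4
score at 4 (size 4, align 2) → ends 8
state at 8 (size 4, align 2) → ends 12
vx at 12 (size 13, align 1) → ends 25
z at 25 (size 1, align 1) → ends 26
cooldown at 26 (size 2, align 2) → ends 28
x at 28 (size 4, align 2) → ends 32
id at 32 (size 4, align 2) → ends 36
hp at 36 (size 24, align 2) → ends 60
within Event: offset at 8
36 + 8 = 44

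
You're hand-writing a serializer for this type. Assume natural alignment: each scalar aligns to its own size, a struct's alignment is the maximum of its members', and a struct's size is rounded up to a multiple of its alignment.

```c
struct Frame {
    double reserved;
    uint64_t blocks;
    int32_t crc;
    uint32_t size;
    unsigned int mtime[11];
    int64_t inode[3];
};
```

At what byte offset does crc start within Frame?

16

@0: reserved [8B, align 8] → 8
@8: blocks [8B, align 8] → 16
@16: crc [4B, align 4] → 20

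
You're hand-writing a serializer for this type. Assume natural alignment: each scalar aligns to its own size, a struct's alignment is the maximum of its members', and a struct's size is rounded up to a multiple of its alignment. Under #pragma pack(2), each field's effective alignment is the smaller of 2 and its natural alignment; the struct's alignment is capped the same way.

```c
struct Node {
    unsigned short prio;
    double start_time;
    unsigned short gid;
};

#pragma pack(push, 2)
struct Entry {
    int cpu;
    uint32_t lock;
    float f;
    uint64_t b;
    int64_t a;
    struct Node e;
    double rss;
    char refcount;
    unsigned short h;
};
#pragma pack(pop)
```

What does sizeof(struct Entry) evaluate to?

64

Node: 0..2  prio  (2B, 2-aligned); 2..8  -- padding (6B); 8..16  start_time  (8B, 8-aligned); 16..18  gid  (2B, 2-aligned); 18..24  -- tail padding (6B); sizeof = 24, alignof = 8
0..4  cpu  (4B, 2-aligned)
4..8  lock  (4B, 2-aligned)
8..12  f  (4B, 2-aligned)
12..20  b  (8B, 2-aligned)
20..28  a  (8B, 2-aligned)
28..52  e  (24B, 2-aligned)
52..60  rss  (8B, 2-aligned)
60..61  refcount  (1B, 1-aligned)
61..62  -- padding (1B)
62..64  h  (2B, 2-aligned)
sizeof = 64, alignof = 2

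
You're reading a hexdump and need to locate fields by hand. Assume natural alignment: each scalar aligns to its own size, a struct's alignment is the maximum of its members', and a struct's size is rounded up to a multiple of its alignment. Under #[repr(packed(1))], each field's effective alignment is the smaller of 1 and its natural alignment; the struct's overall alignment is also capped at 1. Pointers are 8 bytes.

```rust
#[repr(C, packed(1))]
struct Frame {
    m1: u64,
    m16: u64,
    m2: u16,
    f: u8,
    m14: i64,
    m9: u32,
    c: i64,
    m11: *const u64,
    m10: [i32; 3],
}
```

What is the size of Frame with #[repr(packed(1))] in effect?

59

@0: m1 [8B, align 1] → 8
@8: m16 [8B, align 1] → 16
@16: m2 [2B, align 1] → 18
@18: f [1B, align 1] → 19
@19: m14 [8B, align 1] → 27
@27: m9 [4B, align 1] → 31
@31: c [8B, align 1] → 39
@39: m11 [8B, align 1] → 47
@47: m10 [12B, align 1] → 59
size 59, align 1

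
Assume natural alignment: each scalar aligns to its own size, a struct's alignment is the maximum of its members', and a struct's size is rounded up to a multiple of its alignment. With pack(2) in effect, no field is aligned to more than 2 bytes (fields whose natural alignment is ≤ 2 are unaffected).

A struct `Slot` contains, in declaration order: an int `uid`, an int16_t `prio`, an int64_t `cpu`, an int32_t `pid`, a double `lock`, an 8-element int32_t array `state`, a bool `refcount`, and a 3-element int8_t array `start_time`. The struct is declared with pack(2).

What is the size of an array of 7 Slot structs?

uid at 0 (size 4, align 2) → ends 4
prio at 4 (size 2, align 2) → ends 6
cpu at 6 (size 8, align 2) → ends 14
pid at 14 (size 4, align 2) → ends 18
lock at 18 (size 8, align 2) → ends 26
state at 26 (size 32, align 2) → ends 58
refcount at 58 (size 1, align 1) → ends 59
start_time at 59 (size 3, align 1) → ends 62
total 62 bytes, alignment 2
array of 7: 7 × 62 = 434

434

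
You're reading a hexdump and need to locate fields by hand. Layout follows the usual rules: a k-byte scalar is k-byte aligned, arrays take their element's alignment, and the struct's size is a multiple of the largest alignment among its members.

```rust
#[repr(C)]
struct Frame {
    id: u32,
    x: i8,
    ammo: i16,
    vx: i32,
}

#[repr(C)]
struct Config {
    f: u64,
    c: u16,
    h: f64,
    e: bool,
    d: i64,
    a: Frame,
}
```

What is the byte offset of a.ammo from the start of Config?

46

Frame: id at 0 (size 4, align 4) → ends 4; x at 4 (size 1, align 1) → ends 5; pad 1 to align 2 for ammo; ammo at 6 (size 2, align 2) → ends 8; vx at 8 (size 4, align 4) → ends 12; total 12 bytes, alignment 4
f at 0 (size 8, align 8) → ends 8
c at 8 (size 2, align 2) → ends 10
pad 6 to align 8 for h
h at 16 (size 8, align 8) → ends 24
e at 24 (size 1, align 1) → ends 25
pad 7 to align 8 for d
d at 32 (size 8, align 8) → ends 40
a at 40 (size 12, align 4) → ends 52
within Frame: ammo at 6
40 + 6 = 46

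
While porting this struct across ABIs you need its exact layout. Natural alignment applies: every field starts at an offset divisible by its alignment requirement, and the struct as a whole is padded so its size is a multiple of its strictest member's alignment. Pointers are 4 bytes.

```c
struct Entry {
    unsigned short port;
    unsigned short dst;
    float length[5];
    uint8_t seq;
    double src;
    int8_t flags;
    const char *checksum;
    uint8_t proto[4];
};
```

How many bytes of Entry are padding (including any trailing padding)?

14

0..2  port  (2B, 2-aligned)
2..4  dst  (2B, 2-aligned)
4..24  length  (20B, 4-aligned)
24..25  seq  (1B, 1-aligned)
25..32  -- padding (7B)
32..40  src  (8B, 8-aligned)
40..41  flags  (1B, 1-aligned)
41..44  -- padding (3B)
44..48  checksum  (4B, 4-aligned)
48..52  proto  (4B, 1-aligned)
52..56  -- tail padding (4B)
sizeof = 56, alignof = 8
data bytes 42, size 56 → padding 14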